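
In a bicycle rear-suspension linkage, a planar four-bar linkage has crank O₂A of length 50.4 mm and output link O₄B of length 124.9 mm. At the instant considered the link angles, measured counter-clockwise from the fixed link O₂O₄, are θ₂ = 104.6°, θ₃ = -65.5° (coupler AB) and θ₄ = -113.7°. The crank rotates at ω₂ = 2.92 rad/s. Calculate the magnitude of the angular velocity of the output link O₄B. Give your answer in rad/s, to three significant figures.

0.272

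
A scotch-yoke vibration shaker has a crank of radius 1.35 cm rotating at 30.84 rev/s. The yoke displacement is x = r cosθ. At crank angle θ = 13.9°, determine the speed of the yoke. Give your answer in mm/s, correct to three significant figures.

ω = 193.8 rad/s (from 30.84 rev/s).
x = r cosθ ⇒ ẋ = −rω sinθ.
|v| = rω|sinθ| = 0.0135·193.8·|sin 13.9°| = 0.62842 m/s = 628.42 mm/s.

628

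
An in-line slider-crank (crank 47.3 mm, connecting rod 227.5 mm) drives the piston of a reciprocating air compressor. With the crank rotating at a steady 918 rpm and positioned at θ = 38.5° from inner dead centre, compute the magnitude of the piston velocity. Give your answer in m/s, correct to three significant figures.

3.30

ω = 2π·918/60 = 96.13 rad/s
For an in-line slider-crank, x = r cosθ + √(L² − r² sin²θ), so v = −rω sinθ·[1 + r cosθ/√(L² − r² sin²θ)].
With r = 0.0473 m, L = 0.2275 m, θ = 38.5°: √(L² − r² sin²θ) = 0.22559 m.
v = −0.0473·96.13·0.62251·[1 + 0.0473·0.78261/0.22559] = -3.2951 m/s.
|v| = 3.2951 m/s.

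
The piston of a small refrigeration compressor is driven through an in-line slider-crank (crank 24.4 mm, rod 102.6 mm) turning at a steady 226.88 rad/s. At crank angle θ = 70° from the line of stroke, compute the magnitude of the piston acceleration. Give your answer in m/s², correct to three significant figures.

197

ω = 226.9 rad/s
x(θ) = r cosθ + √(L² − r² sin²θ); with ω constant, a = ω²·d²x/dθ².
d²x/dθ² = −r cosθ − r²(cos2θ)/√u − r⁴ sin²2θ/(4u^{3/2}),  u = L² − r² sin²θ = 0.010001 m².
Substituting r = 0.0244 m, L = 0.1026 m, θ = 70°: d²x/dθ² = -0.0038214 m.
a = ω²·d²x/dθ² = (226.9)²·(-0.0038214) = -196.71 m/s²;  |a| = 196.71 m/s².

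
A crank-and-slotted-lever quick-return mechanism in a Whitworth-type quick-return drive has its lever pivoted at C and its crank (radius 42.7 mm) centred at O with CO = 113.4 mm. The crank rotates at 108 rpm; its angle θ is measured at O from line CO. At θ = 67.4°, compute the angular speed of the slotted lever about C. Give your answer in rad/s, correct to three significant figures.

ω = 11.31 rad/s (from 108 rpm).
Crank pin A relative to C: A = (d + r cosθ, r sinθ); lever angle φ = atan2(r sinθ, d + r cosθ).
Differentiating tanφ: φ̇ = rω(d cosθ + r)/(d² + r² + 2dr cosθ).
d² + r² + 2dr cosθ = |CA|² = 0.0184045 m²;  d cosθ + r = +0.086279 m.
|ω_lever| = |0.0427·11.31·+0.086279| / 0.0184045 = 2.2639 rad/s.

2.26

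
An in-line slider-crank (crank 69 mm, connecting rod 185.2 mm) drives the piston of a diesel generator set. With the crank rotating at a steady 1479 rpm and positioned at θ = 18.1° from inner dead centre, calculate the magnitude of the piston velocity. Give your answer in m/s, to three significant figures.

ω = 2π·1479/60 = 154.9 rad/s
For an in-line slider-crank, x = r cosθ + √(L² − r² sin²θ), so v = −rω sinθ·[1 + r cosθ/√(L² − r² sin²θ)].
With r = 0.069 m, L = 0.1852 m, θ = 18.1°: √(L² − r² sin²θ) = 0.18396 m.
v = −0.069·154.9·0.31068·[1 + 0.069·0.95052/0.18396] = -4.5038 m/s.
|v| = 4.5038 m/s.

4.50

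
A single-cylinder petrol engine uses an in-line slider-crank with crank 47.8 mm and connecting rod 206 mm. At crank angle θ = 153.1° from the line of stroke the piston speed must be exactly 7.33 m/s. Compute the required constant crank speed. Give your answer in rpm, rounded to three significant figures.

4090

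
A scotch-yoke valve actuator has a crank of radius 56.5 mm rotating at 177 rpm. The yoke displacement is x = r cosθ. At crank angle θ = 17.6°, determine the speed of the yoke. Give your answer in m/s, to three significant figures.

0.317

ω = 18.54 rad/s (from 177 rpm).
x = r cosθ ⇒ ẋ = −rω sinθ.
|v| = rω|sinθ| = 0.0565·18.54·|sin 17.6°| = 0.31666 m/s.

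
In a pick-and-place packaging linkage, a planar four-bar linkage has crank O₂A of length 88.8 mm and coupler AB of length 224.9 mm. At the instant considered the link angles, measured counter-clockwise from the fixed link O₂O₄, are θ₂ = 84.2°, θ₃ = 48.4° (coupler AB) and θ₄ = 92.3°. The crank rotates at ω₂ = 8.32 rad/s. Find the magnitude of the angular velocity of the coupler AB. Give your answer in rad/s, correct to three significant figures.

0.668

ω₂ = 8.32 rad/s
Differentiating the loop-closure r₂e^{iθ₂}+r₃e^{iθ₃}=r₁+r₄e^{iθ₄} gives r₂ω₂e^{iθ₂}+r₃ω₃e^{iθ₃}=r₄ω₄e^{iθ₄}.
Eliminating the other unknown: ω₃ = r₂ω₂ sin(θ₄−θ₂) / [r₃ sin(θ₃−θ₄)].
Numerator sine = +0.14090; denominator sine = -0.69340.
Result = 0.0888·8.32·(+0.14090) / (0.2249·(-0.69340)) = -0.66754 rad/s; magnitude 0.66754 rad/s.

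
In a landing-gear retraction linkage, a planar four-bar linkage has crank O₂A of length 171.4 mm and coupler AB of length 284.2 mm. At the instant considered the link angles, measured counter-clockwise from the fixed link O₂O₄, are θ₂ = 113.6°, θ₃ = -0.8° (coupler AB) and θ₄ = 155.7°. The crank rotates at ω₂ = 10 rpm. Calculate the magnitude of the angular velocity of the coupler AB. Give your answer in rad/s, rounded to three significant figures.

1.06

ω₂ = 1.047 rad/s (from 10 rpm).
Differentiating the loop-closure r₂e^{iθ₂}+r₃e^{iθ₃}=r₁+r₄e^{iθ₄} gives r₂ω₂e^{iθ₂}+r₃ω₃e^{iθ₃}=r₄ω₄e^{iθ₄}.
Eliminating the other unknown: ω₃ = r₂ω₂ sin(θ₄−θ₂) / [r₃ sin(θ₃−θ₄)].
Numerator sine = +0.67043; denominator sine = -0.39875.
Result = 0.1714·1.047·(+0.67043) / (0.2842·(-0.39875)) = -1.0619 rad/s; magnitude 1.0619 rad/s.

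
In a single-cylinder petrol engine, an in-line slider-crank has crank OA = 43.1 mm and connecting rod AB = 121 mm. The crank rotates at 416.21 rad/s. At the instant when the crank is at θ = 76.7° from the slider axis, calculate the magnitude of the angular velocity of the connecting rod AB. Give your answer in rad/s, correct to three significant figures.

ω = 416.2 rad/s
The rod makes angle φ with the slider axis where L sinφ = r sinθ; differentiating, L cosφ·φ̇ = r ω cosθ.
L cosφ = √(L² − r² sin²θ) = 0.1135 m.
|ω_rod| = r ω |cosθ| / √(L² − r² sin²θ) = 0.0431·416.2·0.23005/0.1135 = 36.36 rad/s.

36.4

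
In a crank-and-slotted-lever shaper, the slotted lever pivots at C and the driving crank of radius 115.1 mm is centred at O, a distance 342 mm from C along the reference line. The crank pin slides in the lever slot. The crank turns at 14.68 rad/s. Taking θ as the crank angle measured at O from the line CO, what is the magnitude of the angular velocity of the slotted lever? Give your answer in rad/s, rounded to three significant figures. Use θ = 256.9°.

ω = 14.68 rad/s
Crank pin A relative to C: A = (d + r cosθ, r sinθ); lever angle φ = atan2(r sinθ, d + r cosθ).
Differentiating tanφ: φ̇ = rω(d cosθ + r)/(d² + r² + 2dr cosθ).
d² + r² + 2dr cosθ = |CA|² = 0.112368 m²;  d cosθ + r = +0.037585 m.
|ω_lever| = |0.1151·14.68·+0.037585| / 0.112368 = 0.56517 rad/s.

0.565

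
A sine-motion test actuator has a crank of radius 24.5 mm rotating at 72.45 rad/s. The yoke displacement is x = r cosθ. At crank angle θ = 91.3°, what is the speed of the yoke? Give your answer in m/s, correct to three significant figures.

1.77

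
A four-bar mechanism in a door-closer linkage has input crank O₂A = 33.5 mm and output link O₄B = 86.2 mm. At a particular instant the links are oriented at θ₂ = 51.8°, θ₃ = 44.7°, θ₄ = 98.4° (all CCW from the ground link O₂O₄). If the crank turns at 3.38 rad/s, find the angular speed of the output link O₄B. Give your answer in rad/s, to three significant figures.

ω₂ = 3.38 rad/s
Differentiating the loop-closure r₂e^{iθ₂}+r₃e^{iθ₃}=r₁+r₄e^{iθ₄} gives r₂ω₂e^{iθ₂}+r₃ω₃e^{iθ₃}=r₄ω₄e^{iθ₄}.
Eliminating the other unknown: ω₄ = r₂ω₂ sin(θ₂−θ₃) / [r₄ sin(θ₄−θ₃)].
Numerator sine = +0.12360; denominator sine = +0.80593.
Result = 0.0335·3.38·(+0.12360) / (0.0862·(+0.80593)) = +0.20146 rad/s; magnitude 0.20146 rad/s.

0.201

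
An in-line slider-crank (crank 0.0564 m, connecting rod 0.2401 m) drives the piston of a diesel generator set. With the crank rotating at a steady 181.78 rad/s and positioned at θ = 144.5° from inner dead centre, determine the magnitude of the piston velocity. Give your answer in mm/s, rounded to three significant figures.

4800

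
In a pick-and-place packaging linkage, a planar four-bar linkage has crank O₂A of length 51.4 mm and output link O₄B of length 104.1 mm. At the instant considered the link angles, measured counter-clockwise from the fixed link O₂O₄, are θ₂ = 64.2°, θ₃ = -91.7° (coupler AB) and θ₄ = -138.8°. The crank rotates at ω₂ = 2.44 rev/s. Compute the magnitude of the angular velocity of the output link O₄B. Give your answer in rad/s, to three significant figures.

ω₂ = 15.33 rad/s (from 2.44 rev/s).
Differentiating the loop-closure r₂e^{iθ₂}+r₃e^{iθ₃}=r₁+r₄e^{iθ₄} gives r₂ω₂e^{iθ₂}+r₃ω₃e^{iθ₃}=r₄ω₄e^{iθ₄}.
Eliminating the other unknown: ω₄ = r₂ω₂ sin(θ₂−θ₃) / [r₄ sin(θ₄−θ₃)].
Numerator sine = +0.40833; denominator sine = -0.73254.
Result = 0.0514·15.33·(+0.40833) / (0.1041·(-0.73254)) = -4.2195 rad/s; magnitude 4.2195 rad/s.

4.22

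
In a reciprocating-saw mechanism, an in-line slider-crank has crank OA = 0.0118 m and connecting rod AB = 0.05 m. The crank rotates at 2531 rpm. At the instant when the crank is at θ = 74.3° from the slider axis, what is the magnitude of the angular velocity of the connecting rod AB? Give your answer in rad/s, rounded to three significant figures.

17.4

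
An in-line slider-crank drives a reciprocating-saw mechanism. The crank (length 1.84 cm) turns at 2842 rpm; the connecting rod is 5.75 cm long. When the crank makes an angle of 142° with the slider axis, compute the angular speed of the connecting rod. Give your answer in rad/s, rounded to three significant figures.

76.5

ω = 297.6 rad/s (converted from 2842 rpm).
The rod makes angle φ with the slider axis where L sinφ = r sinθ; differentiating, L cosφ·φ̇ = r ω cosθ.
L cosφ = √(L² − r² sin²θ) = 0.056373 m.
|ω_rod| = r ω |cosθ| / √(L² − r² sin²θ) = 0.0184·297.6·0.78801/0.056373 = 76.547 rad/s.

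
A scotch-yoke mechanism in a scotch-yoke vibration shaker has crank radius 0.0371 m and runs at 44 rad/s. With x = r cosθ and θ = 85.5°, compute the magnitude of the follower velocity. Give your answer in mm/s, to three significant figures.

1630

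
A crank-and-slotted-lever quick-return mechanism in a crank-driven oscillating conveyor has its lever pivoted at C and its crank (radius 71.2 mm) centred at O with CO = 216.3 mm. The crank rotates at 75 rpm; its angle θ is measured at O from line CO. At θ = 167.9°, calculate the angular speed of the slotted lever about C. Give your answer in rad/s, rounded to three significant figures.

3.61

ω = 7.854 rad/s (from 75 rpm).
Crank pin A relative to C: A = (d + r cosθ, r sinθ); lever angle φ = atan2(r sinθ, d + r cosθ).
Differentiating tanφ: φ̇ = rω(d cosθ + r)/(d² + r² + 2dr cosθ).
d² + r² + 2dr cosθ = |CA|² = 0.0217383 m²;  d cosθ + r = -0.14029 m.
|ω_lever| = |0.0712·7.854·-0.14029| / 0.0217383 = 3.609 rad/s.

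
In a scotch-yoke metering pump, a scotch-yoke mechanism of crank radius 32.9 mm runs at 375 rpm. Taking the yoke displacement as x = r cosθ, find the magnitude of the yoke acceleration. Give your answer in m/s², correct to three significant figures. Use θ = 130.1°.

ω = 39.27 rad/s (from 375 rpm).
x = r cosθ ⇒ ẍ = −rω² cosθ (ω constant).
|a| = rω²|cosθ| = 0.0329·(39.27)²·|cos 130.1°| = 32.68 m/s².

32.7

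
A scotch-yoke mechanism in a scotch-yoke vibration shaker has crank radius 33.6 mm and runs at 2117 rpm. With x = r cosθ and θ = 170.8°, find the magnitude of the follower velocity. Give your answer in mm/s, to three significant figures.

1190

ω = 221.7 rad/s (from 2117 rpm).
x = r cosθ ⇒ ẋ = −rω sinθ.
|v| = rω|sinθ| = 0.0336·221.7·|sin 170.8°| = 1.1909 m/s = 1190.9 mm/s.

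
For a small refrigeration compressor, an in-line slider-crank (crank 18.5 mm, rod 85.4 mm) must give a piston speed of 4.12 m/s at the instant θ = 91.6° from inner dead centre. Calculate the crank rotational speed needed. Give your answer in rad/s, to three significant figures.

For an in-line slider-crank, |v_piston| = rω|sinθ|·[1 + r cosθ/√(L² − r² sin²θ)].
With r = 0.0185 m, L = 0.0854 m, θ = 91.6°: the bracketed kinematic factor |dx/dθ| = 0.018378 m.
ω = v/|dx/dθ| = 4.12/0.018378 = 224.18 rad/s.

224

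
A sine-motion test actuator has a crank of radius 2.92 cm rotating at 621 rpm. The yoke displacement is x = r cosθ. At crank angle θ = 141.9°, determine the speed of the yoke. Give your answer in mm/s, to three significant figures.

ω = 65.03 rad/s (from 621 rpm).
x = r cosθ ⇒ ẋ = −rω sinθ.
|v| = rω|sinθ| = 0.0292·65.03·|sin 141.9°| = 1.1717 m/s = 1171.7 mm/s.

1170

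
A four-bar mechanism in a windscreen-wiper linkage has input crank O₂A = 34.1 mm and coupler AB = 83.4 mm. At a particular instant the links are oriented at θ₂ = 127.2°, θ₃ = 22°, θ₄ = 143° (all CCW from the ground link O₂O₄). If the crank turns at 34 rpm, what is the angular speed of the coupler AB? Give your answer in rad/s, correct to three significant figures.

ω₂ = 3.56 rad/s (from 34 rpm).
Differentiating the loop-closure r₂e^{iθ₂}+r₃e^{iθ₃}=r₁+r₄e^{iθ₄} gives r₂ω₂e^{iθ₂}+r₃ω₃e^{iθ₃}=r₄ω₄e^{iθ₄}.
Eliminating the other unknown: ω₃ = r₂ω₂ sin(θ₄−θ₂) / [r₃ sin(θ₃−θ₄)].
Numerator sine = +0.27228; denominator sine = -0.85717.
Result = 0.0341·3.56·(+0.27228) / (0.0834·(-0.85717)) = -0.46243 rad/s; magnitude 0.46243 rad/s.

0.462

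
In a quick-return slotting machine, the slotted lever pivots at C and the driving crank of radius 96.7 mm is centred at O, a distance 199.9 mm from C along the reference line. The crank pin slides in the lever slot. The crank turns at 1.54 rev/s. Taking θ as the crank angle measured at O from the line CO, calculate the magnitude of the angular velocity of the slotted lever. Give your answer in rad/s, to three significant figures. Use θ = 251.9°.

ω = 9.676 rad/s (from 1.54 rev/s).
Crank pin A relative to C: A = (d + r cosθ, r sinθ); lever angle φ = atan2(r sinθ, d + r cosθ).
Differentiating tanφ: φ̇ = rω(d cosθ + r)/(d² + r² + 2dr cosθ).
d² + r² + 2dr cosθ = |CA|² = 0.0372999 m²;  d cosθ + r = +0.034596 m.
|ω_lever| = |0.0967·9.676·+0.034596| / 0.0372999 = 0.86784 rad/s.

0.868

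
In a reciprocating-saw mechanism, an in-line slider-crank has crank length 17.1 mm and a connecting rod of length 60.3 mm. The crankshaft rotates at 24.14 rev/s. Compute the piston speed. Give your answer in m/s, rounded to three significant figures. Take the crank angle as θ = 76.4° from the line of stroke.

ω = 2π·24.1 = 151.7 rad/s
For an in-line slider-crank, x = r cosθ + √(L² − r² sin²θ), so v = −rω sinθ·[1 + r cosθ/√(L² − r² sin²θ)].
With r = 0.0171 m, L = 0.0603 m, θ = 76.4°: √(L² − r² sin²θ) = 0.057964 m.
v = −0.0171·151.7·0.97196·[1 + 0.0171·0.23514/0.057964] = -2.6958 m/s.
|v| = 2.6958 m/s.

2.70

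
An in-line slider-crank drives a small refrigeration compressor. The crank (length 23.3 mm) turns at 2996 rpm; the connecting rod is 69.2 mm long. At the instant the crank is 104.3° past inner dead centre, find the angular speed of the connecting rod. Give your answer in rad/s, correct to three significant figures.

27.6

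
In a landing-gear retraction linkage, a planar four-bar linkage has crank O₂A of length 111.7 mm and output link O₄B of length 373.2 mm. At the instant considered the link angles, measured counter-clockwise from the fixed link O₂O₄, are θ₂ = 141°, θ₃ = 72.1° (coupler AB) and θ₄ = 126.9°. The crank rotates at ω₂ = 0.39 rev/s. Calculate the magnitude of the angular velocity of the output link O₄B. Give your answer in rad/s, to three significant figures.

0.837

ω₂ = 2.45 rad/s (from 0.39 rev/s).
Differentiating the loop-closure r₂e^{iθ₂}+r₃e^{iθ₃}=r₁+r₄e^{iθ₄} gives r₂ω₂e^{iθ₂}+r₃ω₃e^{iθ₃}=r₄ω₄e^{iθ₄}.
Eliminating the other unknown: ω₄ = r₂ω₂ sin(θ₂−θ₃) / [r₄ sin(θ₄−θ₃)].
Numerator sine = +0.93295; denominator sine = +0.81714.
Result = 0.1117·2.45·(+0.93295) / (0.3732·(+0.81714)) = +0.83737 rad/s; magnitude 0.83737 rad/s.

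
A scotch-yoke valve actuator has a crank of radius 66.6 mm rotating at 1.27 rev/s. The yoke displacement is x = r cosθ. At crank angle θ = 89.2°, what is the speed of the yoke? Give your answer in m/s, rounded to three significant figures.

ω = 7.98 rad/s (from 1.27 rev/s).
x = r cosθ ⇒ ẋ = −rω sinθ.
|v| = rω|sinθ| = 0.0666·7.98·|sin 89.2°| = 0.53139 m/s.

0.531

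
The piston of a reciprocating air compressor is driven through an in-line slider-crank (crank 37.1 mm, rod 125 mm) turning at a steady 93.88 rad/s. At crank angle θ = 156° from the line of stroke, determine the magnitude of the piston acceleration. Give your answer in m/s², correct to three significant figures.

232

ω = 93.88 rad/s
x(θ) = r cosθ + √(L² − r² sin²θ); with ω constant, a = ω²·d²x/dθ².
d²x/dθ² = −r cosθ − r²(cos2θ)/√u − r⁴ sin²2θ/(4u^{3/2}),  u = L² − r² sin²θ = 0.0153973 m².
Substituting r = 0.0371 m, L = 0.125 m, θ = 156°: d²x/dθ² = +0.026333 m.
a = ω²·d²x/dθ² = (93.88)²·(+0.026333) = +232.09 m/s²;  |a| = 232.09 m/s².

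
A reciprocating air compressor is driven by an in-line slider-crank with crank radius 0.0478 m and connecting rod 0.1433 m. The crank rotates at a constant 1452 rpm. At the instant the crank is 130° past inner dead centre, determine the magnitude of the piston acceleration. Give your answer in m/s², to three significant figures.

ω = 2π·1452/60 = 152.1 rad/s
x(θ) = r cosθ + √(L² − r² sin²θ); with ω constant, a = ω²·d²x/dθ².
d²x/dθ² = −r cosθ − r²(cos2θ)/√u − r⁴ sin²2θ/(4u^{3/2}),  u = L² − r² sin²θ = 0.0191941 m².
Substituting r = 0.0478 m, L = 0.1433 m, θ = 130°: d²x/dθ² = +0.033113 m.
a = ω²·d²x/dθ² = (152.1)²·(+0.033113) = +765.58 m/s²;  |a| = 765.58 m/s².

766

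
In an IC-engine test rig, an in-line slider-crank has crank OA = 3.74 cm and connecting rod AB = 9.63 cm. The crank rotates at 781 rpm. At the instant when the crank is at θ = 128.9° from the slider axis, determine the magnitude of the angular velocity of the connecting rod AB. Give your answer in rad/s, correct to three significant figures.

ω = 81.79 rad/s (converted from 781 rpm).
The rod makes angle φ with the slider axis where L sinφ = r sinθ; differentiating, L cosφ·φ̇ = r ω cosθ.
L cosφ = √(L² − r² sin²θ) = 0.091796 m.
|ω_rod| = r ω |cosθ| / √(L² − r² sin²θ) = 0.0374·81.79·0.62796/0.091796 = 20.925 rad/s.

20.9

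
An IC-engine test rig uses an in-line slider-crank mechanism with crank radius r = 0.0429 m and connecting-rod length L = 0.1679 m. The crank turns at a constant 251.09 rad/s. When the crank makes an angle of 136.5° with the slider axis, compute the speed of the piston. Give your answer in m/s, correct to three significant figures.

6.02

ω = 251.1 rad/s
For an in-line slider-crank, x = r cosθ + √(L² − r² sin²θ), so v = −rω sinθ·[1 + r cosθ/√(L² − r² sin²θ)].
With r = 0.0429 m, L = 0.1679 m, θ = 136.5°: √(L² − r² sin²θ) = 0.16528 m.
v = −0.0429·251.1·0.68835·[1 + 0.0429·-0.72537/0.16528] = -6.0188 m/s.
|v| = 6.0188 m/s.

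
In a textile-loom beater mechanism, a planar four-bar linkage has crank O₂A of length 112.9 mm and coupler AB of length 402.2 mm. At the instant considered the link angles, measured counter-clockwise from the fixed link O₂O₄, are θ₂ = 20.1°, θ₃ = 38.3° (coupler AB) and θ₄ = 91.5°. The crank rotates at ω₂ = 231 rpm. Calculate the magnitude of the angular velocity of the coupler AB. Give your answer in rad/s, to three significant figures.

8.04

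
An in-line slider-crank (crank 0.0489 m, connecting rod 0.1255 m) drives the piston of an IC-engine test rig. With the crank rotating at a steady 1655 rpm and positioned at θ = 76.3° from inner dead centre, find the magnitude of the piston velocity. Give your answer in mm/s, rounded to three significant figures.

ω = 2π·1655/60 = 173.3 rad/s
For an in-line slider-crank, x = r cosθ + √(L² − r² sin²θ), so v = −rω sinθ·[1 + r cosθ/√(L² − r² sin²θ)].
With r = 0.0489 m, L = 0.1255 m, θ = 76.3°: √(L² − r² sin²θ) = 0.11616 m.
v = −0.0489·173.3·0.97155·[1 + 0.0489·0.23684/0.11616] = -9.0547 m/s.
|v| = 9.0547 m/s = 9054.7 mm/s.

9050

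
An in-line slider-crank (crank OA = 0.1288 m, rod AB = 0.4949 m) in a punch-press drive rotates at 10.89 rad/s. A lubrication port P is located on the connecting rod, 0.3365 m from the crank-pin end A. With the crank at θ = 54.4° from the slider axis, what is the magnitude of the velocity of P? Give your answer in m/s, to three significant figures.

1.29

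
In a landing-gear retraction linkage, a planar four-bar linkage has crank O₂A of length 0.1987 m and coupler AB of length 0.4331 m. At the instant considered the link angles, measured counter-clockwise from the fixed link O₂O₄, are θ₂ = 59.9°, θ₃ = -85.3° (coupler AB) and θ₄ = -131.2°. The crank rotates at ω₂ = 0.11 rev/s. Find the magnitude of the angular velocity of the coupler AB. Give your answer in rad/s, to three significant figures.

0.0850

ω₂ = 0.6912 rad/s (from 0.11 rev/s).
Differentiating the loop-closure r₂e^{iθ₂}+r₃e^{iθ₃}=r₁+r₄e^{iθ₄} gives r₂ω₂e^{iθ₂}+r₃ω₃e^{iθ₃}=r₄ω₄e^{iθ₄}.
Eliminating the other unknown: ω₃ = r₂ω₂ sin(θ₄−θ₂) / [r₃ sin(θ₃−θ₄)].
Numerator sine = +0.19252; denominator sine = +0.71813.
Result = 0.1987·0.6912·(+0.19252) / (0.4331·(+0.71813)) = +0.085008 rad/s; magnitude 0.085008 rad/s.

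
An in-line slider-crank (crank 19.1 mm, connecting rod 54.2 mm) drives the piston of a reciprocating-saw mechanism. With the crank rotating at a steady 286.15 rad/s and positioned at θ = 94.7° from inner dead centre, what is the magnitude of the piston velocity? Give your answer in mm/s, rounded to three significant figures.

5280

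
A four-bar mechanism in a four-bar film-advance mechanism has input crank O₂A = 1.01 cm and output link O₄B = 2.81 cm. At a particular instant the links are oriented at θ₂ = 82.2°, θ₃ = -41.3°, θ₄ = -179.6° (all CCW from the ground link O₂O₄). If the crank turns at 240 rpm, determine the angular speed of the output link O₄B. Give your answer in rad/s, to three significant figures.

ω₂ = 25.13 rad/s (from 240 rpm).
Differentiating the loop-closure r₂e^{iθ₂}+r₃e^{iθ₃}=r₁+r₄e^{iθ₄} gives r₂ω₂e^{iθ₂}+r₃ω₃e^{iθ₃}=r₄ω₄e^{iθ₄}.
Eliminating the other unknown: ω₄ = r₂ω₂ sin(θ₂−θ₃) / [r₄ sin(θ₄−θ₃)].
Numerator sine = +0.83389; denominator sine = -0.66523.
Result = 0.0101·25.13·(+0.83389) / (0.0281·(-0.66523)) = -11.324 rad/s; magnitude 11.324 rad/s.

11.3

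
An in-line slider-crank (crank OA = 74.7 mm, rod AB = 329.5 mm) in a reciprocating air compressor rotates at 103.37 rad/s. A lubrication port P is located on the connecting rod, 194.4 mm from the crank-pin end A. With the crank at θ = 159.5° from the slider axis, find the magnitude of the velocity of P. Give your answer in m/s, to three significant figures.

3.79

ω = 103.4 rad/s.  Crank-pin speed |V_A| = rω = 7.7217 m/s, perpendicular to OA.
Rod angle: sinφ = −(r/L) sinθ ⇒ φ = -4.554°; ω_rod = −rω cosθ/√(L²−r²sin²θ) = +22.02 rad/s.
V_P = V_A + ω_rod × AP, with AP = 0.1944 m along the rod.
Components: V_Px = −rω sinθ − a·ω_rod·sinφ = -2.3643 m/s;  V_Py = rω cosθ + a·ω_rod·cosφ = -2.9655 m/s.
|V_P| = √(V_Px² + V_Py²) = 3.7927 m/s.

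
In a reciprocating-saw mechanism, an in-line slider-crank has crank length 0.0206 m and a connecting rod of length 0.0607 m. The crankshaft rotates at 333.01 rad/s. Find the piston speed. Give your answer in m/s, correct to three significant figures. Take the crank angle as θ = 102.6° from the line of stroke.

6.17

ω = 333 rad/s
For an in-line slider-crank, x = r cosθ + √(L² − r² sin²θ), so v = −rω sinθ·[1 + r cosθ/√(L² − r² sin²θ)].
With r = 0.0206 m, L = 0.0607 m, θ = 102.6°: √(L² − r² sin²θ) = 0.057274 m.
v = −0.0206·333·0.97592·[1 + 0.0206·-0.21814/0.057274] = -6.1695 m/s.
|v| = 6.1695 m/s.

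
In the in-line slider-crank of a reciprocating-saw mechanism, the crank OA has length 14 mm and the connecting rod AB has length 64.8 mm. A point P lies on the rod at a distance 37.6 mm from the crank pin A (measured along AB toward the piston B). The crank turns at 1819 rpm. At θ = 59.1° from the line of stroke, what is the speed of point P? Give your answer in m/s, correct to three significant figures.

ω = 190.5 rad/s.  Crank-pin speed |V_A| = rω = 2.6668 m/s, perpendicular to OA.
Rod angle: sinφ = −(r/L) sinθ ⇒ φ = -10.684°; ω_rod = −rω cosθ/√(L²−r²sin²θ) = -21.507 rad/s.
V_P = V_A + ω_rod × AP, with AP = 0.0376 m along the rod.
Components: V_Px = −rω sinθ − a·ω_rod·sinφ = -2.4382 m/s;  V_Py = rω cosθ + a·ω_rod·cosφ = +0.57486 m/s.
|V_P| = √(V_Px² + V_Py²) = 2.505 m/s.

2.51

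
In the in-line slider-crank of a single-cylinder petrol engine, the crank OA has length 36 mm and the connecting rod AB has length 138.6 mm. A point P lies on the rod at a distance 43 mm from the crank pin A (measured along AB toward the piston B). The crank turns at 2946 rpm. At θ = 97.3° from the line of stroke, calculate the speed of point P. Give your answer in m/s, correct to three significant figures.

ω = 308.5 rad/s.  Crank-pin speed |V_A| = rω = 11.106 m/s, perpendicular to OA.
Rod angle: sinφ = −(r/L) sinθ ⇒ φ = -14.930°; ω_rod = −rω cosθ/√(L²−r²sin²θ) = +10.538 rad/s.
V_P = V_A + ω_rod × AP, with AP = 0.043 m along the rod.
Components: V_Px = −rω sinθ − a·ω_rod·sinφ = -10.899 m/s;  V_Py = rω cosθ + a·ω_rod·cosφ = -0.97338 m/s.
|V_P| = √(V_Px² + V_Py²) = 10.943 m/s.

10.9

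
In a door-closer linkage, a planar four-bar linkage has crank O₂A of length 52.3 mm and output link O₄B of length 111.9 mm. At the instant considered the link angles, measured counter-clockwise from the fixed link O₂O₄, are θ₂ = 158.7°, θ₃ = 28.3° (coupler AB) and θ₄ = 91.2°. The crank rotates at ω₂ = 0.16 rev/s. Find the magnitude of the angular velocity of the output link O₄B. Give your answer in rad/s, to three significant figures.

ω₂ = 1.005 rad/s (from 0.16 rev/s).
Differentiating the loop-closure r₂e^{iθ₂}+r₃e^{iθ₃}=r₁+r₄e^{iθ₄} gives r₂ω₂e^{iθ₂}+r₃ω₃e^{iθ₃}=r₄ω₄e^{iθ₄}.
Eliminating the other unknown: ω₄ = r₂ω₂ sin(θ₂−θ₃) / [r₄ sin(θ₄−θ₃)].
Numerator sine = +0.76154; denominator sine = +0.89021.
Result = 0.0523·1.005·(+0.76154) / (0.1119·(+0.89021)) = +0.40195 rad/s; magnitude 0.40195 rad/s.

0.402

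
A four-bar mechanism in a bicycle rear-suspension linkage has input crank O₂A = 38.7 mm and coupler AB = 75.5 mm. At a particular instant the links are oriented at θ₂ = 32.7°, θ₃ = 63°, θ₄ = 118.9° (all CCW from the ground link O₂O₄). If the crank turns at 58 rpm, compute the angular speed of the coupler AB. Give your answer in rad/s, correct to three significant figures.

3.75

ω₂ = 6.074 rad/s (from 58 rpm).
Differentiating the loop-closure r₂e^{iθ₂}+r₃e^{iθ₃}=r₁+r₄e^{iθ₄} gives r₂ω₂e^{iθ₂}+r₃ω₃e^{iθ₃}=r₄ω₄e^{iθ₄}.
Eliminating the other unknown: ω₃ = r₂ω₂ sin(θ₄−θ₂) / [r₃ sin(θ₃−θ₄)].
Numerator sine = +0.99780; denominator sine = -0.82806.
Result = 0.0387·6.074·(+0.99780) / (0.0755·(-0.82806)) = -3.7515 rad/s; magnitude 3.7515 rad/s.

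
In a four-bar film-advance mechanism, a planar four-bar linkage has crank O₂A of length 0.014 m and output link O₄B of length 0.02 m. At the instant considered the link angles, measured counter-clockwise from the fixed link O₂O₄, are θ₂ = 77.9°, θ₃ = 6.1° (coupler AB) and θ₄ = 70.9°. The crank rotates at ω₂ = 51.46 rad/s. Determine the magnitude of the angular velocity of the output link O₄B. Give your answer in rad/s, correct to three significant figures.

37.8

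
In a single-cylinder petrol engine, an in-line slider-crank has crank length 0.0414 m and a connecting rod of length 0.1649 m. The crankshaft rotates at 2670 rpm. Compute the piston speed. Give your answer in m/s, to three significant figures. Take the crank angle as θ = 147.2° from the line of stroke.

4.93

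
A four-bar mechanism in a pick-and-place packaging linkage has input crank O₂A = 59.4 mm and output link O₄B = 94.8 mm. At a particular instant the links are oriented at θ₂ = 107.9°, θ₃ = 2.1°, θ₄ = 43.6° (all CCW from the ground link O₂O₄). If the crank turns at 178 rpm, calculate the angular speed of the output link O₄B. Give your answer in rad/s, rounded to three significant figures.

17.0

ω₂ = 18.64 rad/s (from 178 rpm).
Differentiating the loop-closure r₂e^{iθ₂}+r₃e^{iθ₃}=r₁+r₄e^{iθ₄} gives r₂ω₂e^{iθ₂}+r₃ω₃e^{iθ₃}=r₄ω₄e^{iθ₄}.
Eliminating the other unknown: ω₄ = r₂ω₂ sin(θ₂−θ₃) / [r₄ sin(θ₄−θ₃)].
Numerator sine = +0.96222; denominator sine = +0.66262.
Result = 0.0594·18.64·(+0.96222) / (0.0948·(+0.66262)) = +16.96 rad/s; magnitude 16.96 rad/s.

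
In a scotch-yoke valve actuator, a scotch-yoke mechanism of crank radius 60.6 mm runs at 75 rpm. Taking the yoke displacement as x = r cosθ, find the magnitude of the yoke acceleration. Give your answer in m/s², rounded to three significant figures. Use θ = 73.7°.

1.05

ω = 7.854 rad/s (from 75 rpm).
x = r cosθ ⇒ ẍ = −rω² cosθ (ω constant).
|a| = rω²|cosθ| = 0.0606·(7.854)²·|cos 73.7°| = 1.0492 m/s².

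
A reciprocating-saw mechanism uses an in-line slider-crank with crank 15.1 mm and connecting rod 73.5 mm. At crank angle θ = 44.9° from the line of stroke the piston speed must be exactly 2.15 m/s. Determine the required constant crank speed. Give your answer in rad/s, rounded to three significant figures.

For an in-line slider-crank, |v_piston| = rω|sinθ|·[1 + r cosθ/√(L² − r² sin²θ)].
With r = 0.0151 m, L = 0.0735 m, θ = 44.9°: the bracketed kinematic factor |dx/dθ| = 0.012226 m.
ω = v/|dx/dθ| = 2.15/0.012226 = 175.85 rad/s.

176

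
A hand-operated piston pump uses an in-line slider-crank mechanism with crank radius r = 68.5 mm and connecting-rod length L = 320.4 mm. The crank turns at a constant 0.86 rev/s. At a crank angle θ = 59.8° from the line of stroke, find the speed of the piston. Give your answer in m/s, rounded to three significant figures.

ω = 2π·0.86 = 5.404 rad/s
For an in-line slider-crank, x = r cosθ + √(L² − r² sin²θ), so v = −rω sinθ·[1 + r cosθ/√(L² − r² sin²θ)].
With r = 0.0685 m, L = 0.3204 m, θ = 59.8°: √(L² − r² sin²θ) = 0.31488 m.
v = −0.0685·5.404·0.86427·[1 + 0.0685·0.50302/0.31488] = -0.35491 m/s.
|v| = 0.35491 m/s.

0.355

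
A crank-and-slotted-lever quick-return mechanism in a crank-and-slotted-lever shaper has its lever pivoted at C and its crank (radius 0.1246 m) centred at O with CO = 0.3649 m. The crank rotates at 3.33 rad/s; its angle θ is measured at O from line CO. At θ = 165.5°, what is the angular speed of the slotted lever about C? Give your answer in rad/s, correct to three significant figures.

ω = 3.33 rad/s
Crank pin A relative to C: A = (d + r cosθ, r sinθ); lever angle φ = atan2(r sinθ, d + r cosθ).
Differentiating tanφ: φ̇ = rω(d cosθ + r)/(d² + r² + 2dr cosθ).
d² + r² + 2dr cosθ = |CA|² = 0.0606405 m²;  d cosθ + r = -0.22868 m.
|ω_lever| = |0.1246·3.33·-0.22868| / 0.0606405 = 1.5647 rad/s.

1.56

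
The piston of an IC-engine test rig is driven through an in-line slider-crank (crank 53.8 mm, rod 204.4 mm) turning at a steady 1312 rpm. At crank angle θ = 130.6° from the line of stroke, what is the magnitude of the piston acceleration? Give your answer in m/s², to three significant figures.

698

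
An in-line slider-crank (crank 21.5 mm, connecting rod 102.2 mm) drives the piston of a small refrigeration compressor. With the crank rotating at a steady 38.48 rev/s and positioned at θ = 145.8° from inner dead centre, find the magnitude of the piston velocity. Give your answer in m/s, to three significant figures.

ω = 2π·38.5 = 241.8 rad/s
For an in-line slider-crank, x = r cosθ + √(L² − r² sin²θ), so v = −rω sinθ·[1 + r cosθ/√(L² − r² sin²θ)].
With r = 0.0215 m, L = 0.1022 m, θ = 145.8°: √(L² − r² sin²θ) = 0.10148 m.
v = −0.0215·241.8·0.56208·[1 + 0.0215·-0.82708/0.10148] = -2.4099 m/s.
|v| = 2.4099 m/s.

2.41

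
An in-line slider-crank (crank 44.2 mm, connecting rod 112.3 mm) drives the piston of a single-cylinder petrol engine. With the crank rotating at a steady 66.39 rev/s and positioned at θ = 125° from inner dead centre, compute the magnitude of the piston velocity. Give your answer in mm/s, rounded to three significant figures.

11500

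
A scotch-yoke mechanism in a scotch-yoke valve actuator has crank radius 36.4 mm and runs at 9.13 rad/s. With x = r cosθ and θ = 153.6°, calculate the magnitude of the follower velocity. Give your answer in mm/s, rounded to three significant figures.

148

ω = 9.13 rad/s
x = r cosθ ⇒ ẋ = −rω sinθ.
|v| = rω|sinθ| = 0.0364·9.13·|sin 153.6°| = 0.14777 m/s = 147.77 mm/s.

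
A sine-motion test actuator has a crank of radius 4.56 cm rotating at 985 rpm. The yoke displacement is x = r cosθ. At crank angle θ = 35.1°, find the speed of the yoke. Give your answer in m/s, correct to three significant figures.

ω = 103.1 rad/s (from 985 rpm).
x = r cosθ ⇒ ẋ = −rω sinθ.
|v| = rω|sinθ| = 0.0456·103.1·|sin 35.1°| = 2.7046 m/s.

2.70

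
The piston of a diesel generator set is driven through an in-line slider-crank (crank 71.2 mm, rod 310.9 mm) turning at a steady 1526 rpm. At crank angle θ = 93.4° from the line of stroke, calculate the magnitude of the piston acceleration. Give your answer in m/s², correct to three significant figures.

ω = 2π·1526/60 = 159.8 rad/s
x(θ) = r cosθ + √(L² − r² sin²θ); with ω constant, a = ω²·d²x/dθ².
d²x/dθ² = −r cosθ − r²(cos2θ)/√u − r⁴ sin²2θ/(4u^{3/2}),  u = L² − r² sin²θ = 0.0916072 m².
Substituting r = 0.0712 m, L = 0.3109 m, θ = 93.4°: d²x/dθ² = +0.020851 m.
a = ω²·d²x/dθ² = (159.8)²·(+0.020851) = +532.46 m/s²;  |a| = 532.46 m/s².

532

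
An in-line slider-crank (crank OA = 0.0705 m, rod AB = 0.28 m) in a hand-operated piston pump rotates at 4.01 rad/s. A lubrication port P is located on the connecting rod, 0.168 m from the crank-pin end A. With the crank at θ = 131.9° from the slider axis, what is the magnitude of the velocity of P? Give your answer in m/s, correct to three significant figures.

ω = 4.01 rad/s.  Crank-pin speed |V_A| = rω = 0.2827 m/s, perpendicular to OA.
Rod angle: sinφ = −(r/L) sinθ ⇒ φ = -10.801°; ω_rod = −rω cosθ/√(L²−r²sin²θ) = +0.68645 rad/s.
V_P = V_A + ω_rod × AP, with AP = 0.168 m along the rod.
Components: V_Px = −rω sinθ − a·ω_rod·sinφ = -0.18881 m/s;  V_Py = rω cosθ + a·ω_rod·cosφ = -0.07552 m/s.
|V_P| = √(V_Px² + V_Py²) = 0.20335 m/s.

0.203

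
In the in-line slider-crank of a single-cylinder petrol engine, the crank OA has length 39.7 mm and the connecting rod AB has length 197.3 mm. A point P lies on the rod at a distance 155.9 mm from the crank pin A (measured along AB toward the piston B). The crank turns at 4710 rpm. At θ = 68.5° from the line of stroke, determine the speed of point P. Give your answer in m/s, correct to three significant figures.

19.4

ω = 493.2 rad/s.  Crank-pin speed |V_A| = rω = 19.581 m/s, perpendicular to OA.
Rod angle: sinφ = −(r/L) sinθ ⇒ φ = -10.790°; ω_rod = −rω cosθ/√(L²−r²sin²θ) = -37.028 rad/s.
V_P = V_A + ω_rod × AP, with AP = 0.1559 m along the rod.
Components: V_Px = −rω sinθ − a·ω_rod·sinφ = -19.299 m/s;  V_Py = rω cosθ + a·ω_rod·cosφ = +1.5059 m/s.
|V_P| = √(V_Px² + V_Py²) = 19.358 m/s.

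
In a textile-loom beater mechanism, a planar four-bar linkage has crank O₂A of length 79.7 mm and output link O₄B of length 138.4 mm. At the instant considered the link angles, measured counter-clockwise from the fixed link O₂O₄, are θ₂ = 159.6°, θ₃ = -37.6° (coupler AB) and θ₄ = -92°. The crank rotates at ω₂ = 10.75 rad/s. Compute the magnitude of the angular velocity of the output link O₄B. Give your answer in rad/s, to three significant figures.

2.25

ω₂ = 10.75 rad/s
Differentiating the loop-closure r₂e^{iθ₂}+r₃e^{iθ₃}=r₁+r₄e^{iθ₄} gives r₂ω₂e^{iθ₂}+r₃ω₃e^{iθ₃}=r₄ω₄e^{iθ₄}.
Eliminating the other unknown: ω₄ = r₂ω₂ sin(θ₂−θ₃) / [r₄ sin(θ₄−θ₃)].
Numerator sine = -0.29571; denominator sine = -0.81310.
Result = 0.0797·10.75·(-0.29571) / (0.1384·(-0.81310)) = +2.2514 rad/s; magnitude 2.2514 rad/s.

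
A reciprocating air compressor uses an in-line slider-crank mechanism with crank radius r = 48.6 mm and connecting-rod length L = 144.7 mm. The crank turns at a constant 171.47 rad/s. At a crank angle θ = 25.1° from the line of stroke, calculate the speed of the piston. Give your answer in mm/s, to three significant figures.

ω = 171.5 rad/s
For an in-line slider-crank, x = r cosθ + √(L² − r² sin²θ), so v = −rω sinθ·[1 + r cosθ/√(L² − r² sin²θ)].
With r = 0.0486 m, L = 0.1447 m, θ = 25.1°: √(L² − r² sin²θ) = 0.14322 m.
v = −0.0486·171.5·0.42420·[1 + 0.0486·0.90557/0.14322] = -4.6213 m/s.
|v| = 4.6213 m/s = 4621.3 mm/s.

4620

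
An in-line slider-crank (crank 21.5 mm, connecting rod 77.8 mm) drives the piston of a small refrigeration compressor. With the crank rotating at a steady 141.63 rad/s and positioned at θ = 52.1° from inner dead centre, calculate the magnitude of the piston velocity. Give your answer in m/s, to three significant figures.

ω = 141.6 rad/s
For an in-line slider-crank, x = r cosθ + √(L² − r² sin²θ), so v = −rω sinθ·[1 + r cosθ/√(L² − r² sin²θ)].
With r = 0.0215 m, L = 0.0778 m, θ = 52.1°: √(L² − r² sin²θ) = 0.075928 m.
v = −0.0215·141.6·0.78908·[1 + 0.0215·0.61429/0.075928] = -2.8207 m/s.
|v| = 2.8207 m/s.

2.82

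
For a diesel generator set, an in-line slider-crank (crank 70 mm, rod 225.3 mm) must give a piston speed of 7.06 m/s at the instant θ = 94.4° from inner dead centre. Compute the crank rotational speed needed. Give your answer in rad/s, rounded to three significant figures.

For an in-line slider-crank, |v_piston| = rω|sinθ|·[1 + r cosθ/√(L² − r² sin²θ)].
With r = 0.07 m, L = 0.2253 m, θ = 94.4°: the bracketed kinematic factor |dx/dθ| = 0.068044 m.
ω = v/|dx/dθ| = 7.06/0.068044 = 103.76 rad/s.

104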